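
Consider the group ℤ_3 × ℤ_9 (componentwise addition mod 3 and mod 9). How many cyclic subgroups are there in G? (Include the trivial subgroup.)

8

Each element a generates a cyclic subgroup ⟨a⟩; distinct elements may generate the same one (a cyclic group of order d has φ(d) generators).
Cyclic subgroups by order — order 1: 1; order 3: 4; order 9: 3.
Total: 8.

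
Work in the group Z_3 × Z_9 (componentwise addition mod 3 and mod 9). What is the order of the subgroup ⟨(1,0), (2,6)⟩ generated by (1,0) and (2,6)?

9

|⟨(1,0)⟩| = 3 and |⟨(2,6)⟩| = 3, so |H| is a multiple of lcm(3, 3) = 3 and divides |G| = 27.
Closing under the operation: H = {(0,0), (0,3), (0,6), (1,0), (1,3), (1,6), (2,0), (2,3), (2,6)}, so |H| = 9.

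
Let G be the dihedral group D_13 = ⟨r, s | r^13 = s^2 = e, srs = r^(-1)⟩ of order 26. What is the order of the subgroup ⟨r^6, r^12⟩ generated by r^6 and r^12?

|⟨r^6⟩| = 13 and |⟨r^12⟩| = 13, so |H| is a multiple of lcm(13, 13) = 13 and divides |G| = 26.
Closing under the operation: H = {e, r, r^2, r^3, r^4, r^5, r^6, r^7, r^8, r^9, r^10, r^11, r^12}, so |H| = 13.

13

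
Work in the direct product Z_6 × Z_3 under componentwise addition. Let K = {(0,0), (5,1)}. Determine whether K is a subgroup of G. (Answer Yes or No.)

No

(5,1) ∈ K but its inverse (1,2) ∉ K, so K is not a subgroup.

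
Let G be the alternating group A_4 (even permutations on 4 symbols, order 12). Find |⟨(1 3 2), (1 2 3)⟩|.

3

|⟨(1 3 2)⟩| = 3 and |⟨(1 2 3)⟩| = 3, so |H| is a multiple of lcm(3, 3) = 3 and divides |G| = 12.
Closing under the operation: H = {e, (1 2 3), (1 3 2)}, so |H| = 3.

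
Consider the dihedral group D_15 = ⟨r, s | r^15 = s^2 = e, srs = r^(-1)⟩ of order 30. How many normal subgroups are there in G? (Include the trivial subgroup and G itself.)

5

G has 28 subgroups. Checking conjugation-invariance by order — order 1: 1/1 normal; order 2: 0/15 normal; order 3: 1/1 normal; order 5: 1/1 normal; order 6: 0/5 normal; order 10: 0/3 normal; order 15: 1/1 normal; order 30: 1/1 normal.
Total normal subgroups: 5.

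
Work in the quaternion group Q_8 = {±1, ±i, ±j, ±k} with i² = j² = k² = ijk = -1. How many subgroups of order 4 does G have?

3

|G| = 8 and 4 | 8, so subgroups of order 4 are possible by Lagrange.
The subgroups of order 4 are: {1, -1, i, -i}; {1, -1, j, -j}; {1, -1, k, -k}.
So G has 3 subgroups of order 4.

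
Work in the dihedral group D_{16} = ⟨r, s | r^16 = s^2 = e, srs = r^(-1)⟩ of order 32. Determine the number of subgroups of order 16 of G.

3

|G| = 32 and 16 | 32, so subgroups of order 16 are possible by Lagrange.
The subgroups of order 16 are: {e, r, r^2, r^3, r^4, r^5, r^6, r^7, r^8, r^9, r^10, r^11, r^12, r^13, r^14, r^15}; {e, r^2, r^4, r^6, r^8, r^10, r^12, r^14, s, r^2s, r^4s, r^6s, r^8s, r^10s, r^12s, r^14s}; {e, r^2, r^4, r^6, r^8, r^10, r^12, r^14, rs, r^3s, r^5s, r^7s, r^9s, r^11s, r^13s, r^15s}.
So G has 3 subgroups of order 16.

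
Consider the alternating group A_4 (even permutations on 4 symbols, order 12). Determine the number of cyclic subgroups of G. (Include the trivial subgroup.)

A cyclic subgroup of order d is generated by each of its φ(d) elements of order d, so the cyclic subgroups of order d number (#elements of order d)/φ(d).
Cyclic subgroups by order — order 1: 1; order 2: 3; order 3: 4.
Total: 8.

8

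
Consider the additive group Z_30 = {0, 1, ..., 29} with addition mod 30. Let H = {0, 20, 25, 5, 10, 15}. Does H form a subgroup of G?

Yes

|H| = 6 divides |G| = 30, consistent with Lagrange.
H contains the identity, every element's inverse is in H, and H is closed under +: it is a subgroup.
In fact H = ⟨5⟩.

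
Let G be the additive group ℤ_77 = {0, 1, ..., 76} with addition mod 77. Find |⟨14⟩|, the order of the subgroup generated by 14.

11

In ℤ_77, the order of an element a is n/gcd(a, n).
gcd(14, 77) = 7, so |⟨14⟩| = 77/7 = 11.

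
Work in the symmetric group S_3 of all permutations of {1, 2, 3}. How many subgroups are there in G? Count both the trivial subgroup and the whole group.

6

|G| = 6, so by Lagrange every subgroup order divides 6. Divisors: 1, 2, 3, 6.
Subgroups by order — order 1: 1; order 2: 3; order 3: 1; order 6: 1.
Total: 1 + 3 + 1 + 1 = 6.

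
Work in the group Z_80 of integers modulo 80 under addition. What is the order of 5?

16

In Z_80, the order of an element a is n/gcd(a, n).
gcd(5, 80) = 5, so |⟨5⟩| = 80/5 = 16.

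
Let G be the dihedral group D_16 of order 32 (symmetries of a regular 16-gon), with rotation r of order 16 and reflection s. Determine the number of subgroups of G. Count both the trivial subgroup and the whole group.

36

|G| = 32, so by Lagrange every subgroup order divides 32. Divisors: 1, 2, 4, 8, 16, 32.
Subgroups by order — order 1: 1; order 2: 17; order 4: 9; order 8: 5; order 16: 3; order 32: 1.
Total: 1 + 17 + 9 + 5 + 3 + 1 = 36.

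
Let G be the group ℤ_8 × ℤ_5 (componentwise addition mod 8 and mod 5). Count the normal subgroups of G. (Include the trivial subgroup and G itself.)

G is abelian, so every subgroup is normal.
G has 8 subgroups in total, hence 8 normal subgroups.

8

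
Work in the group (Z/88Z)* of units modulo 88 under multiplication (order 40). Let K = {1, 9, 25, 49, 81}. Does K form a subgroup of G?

|K| = 5 divides |G| = 40, consistent with Lagrange.
K contains the identity, every element's inverse is in K, and K is closed under ·: it is a subgroup.
In fact K = ⟨81⟩.

Yes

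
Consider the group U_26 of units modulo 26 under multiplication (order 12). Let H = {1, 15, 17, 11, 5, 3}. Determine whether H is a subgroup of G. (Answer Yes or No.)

17 ∈ H but its inverse 23 ∉ H, so H is not a subgroup.

No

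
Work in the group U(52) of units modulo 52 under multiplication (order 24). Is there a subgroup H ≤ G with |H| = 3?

3 | 24. A subgroup of order 3 is {1, 9, 29}.

Yes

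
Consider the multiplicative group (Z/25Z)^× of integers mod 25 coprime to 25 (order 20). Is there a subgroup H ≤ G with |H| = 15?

No

15 does not divide |G| = 20, so by Lagrange no subgroup of order 15 exists.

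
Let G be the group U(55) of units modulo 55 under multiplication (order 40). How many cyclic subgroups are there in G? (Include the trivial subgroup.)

12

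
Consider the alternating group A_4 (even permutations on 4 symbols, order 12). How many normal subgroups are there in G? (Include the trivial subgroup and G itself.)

3

G has 10 subgroups. Checking conjugation-invariance by order — order 1: 1/1 normal; order 2: 0/3 normal; order 3: 0/4 normal; order 4: 1/1 normal; order 12: 1/1 normal.
Total normal subgroups: 3.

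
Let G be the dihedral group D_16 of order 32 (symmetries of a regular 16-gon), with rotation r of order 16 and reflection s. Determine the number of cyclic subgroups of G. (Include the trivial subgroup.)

21

Group the elements of G by the cyclic subgroup they generate; each cyclic subgroup of order d accounts for φ(d) elements.
Cyclic subgroups by order — order 1: 1; order 2: 17; order 4: 1; order 8: 1; order 16: 1.
Total: 21.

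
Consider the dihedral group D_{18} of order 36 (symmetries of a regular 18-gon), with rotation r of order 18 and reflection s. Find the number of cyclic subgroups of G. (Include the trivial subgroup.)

24

Each element a generates a cyclic subgroup ⟨a⟩; distinct elements may generate the same one (a cyclic group of order d has φ(d) generators).
Cyclic subgroups by order — order 1: 1; order 2: 19; order 3: 1; order 6: 1; order 9: 1; order 18: 1.
Total: 24.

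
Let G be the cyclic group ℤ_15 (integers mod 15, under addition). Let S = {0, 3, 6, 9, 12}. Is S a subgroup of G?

|S| = 5 divides |G| = 15, consistent with Lagrange.
S contains the identity, every element's inverse is in S, and S is closed under +: it is a subgroup.
In fact S = ⟨3⟩.

Yes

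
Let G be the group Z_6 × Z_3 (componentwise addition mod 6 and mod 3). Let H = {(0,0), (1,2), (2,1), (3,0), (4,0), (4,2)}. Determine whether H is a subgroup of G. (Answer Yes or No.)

(1,2) ∈ H but its inverse (5,1) ∉ H, so H is not a subgroup.

No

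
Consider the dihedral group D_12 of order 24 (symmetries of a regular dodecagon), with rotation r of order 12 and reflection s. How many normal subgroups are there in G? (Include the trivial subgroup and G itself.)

G has 34 subgroups. Checking conjugation-invariance by order — order 1: 1/1 normal; order 2: 1/13 normal; order 3: 1/1 normal; order 4: 1/7 normal; order 6: 1/5 normal; order 8: 0/3 normal; order 12: 3/3 normal; order 24: 1/1 normal.
Total normal subgroups: 9.

9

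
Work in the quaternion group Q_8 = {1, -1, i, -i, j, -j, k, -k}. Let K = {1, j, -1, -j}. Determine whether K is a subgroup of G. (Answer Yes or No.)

|K| = 4 divides |G| = 8, consistent with Lagrange.
K contains the identity, every element's inverse is in K, and K is closed under ·: it is a subgroup.
In fact K = ⟨j⟩.

Yes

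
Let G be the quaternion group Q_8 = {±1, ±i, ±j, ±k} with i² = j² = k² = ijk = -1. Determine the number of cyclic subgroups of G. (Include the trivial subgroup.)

A cyclic subgroup of order d is generated by each of its φ(d) elements of order d, so the cyclic subgroups of order d number (#elements of order d)/φ(d).
Cyclic subgroups by order — order 1: 1; order 2: 1; order 4: 3.
Total: 5.

5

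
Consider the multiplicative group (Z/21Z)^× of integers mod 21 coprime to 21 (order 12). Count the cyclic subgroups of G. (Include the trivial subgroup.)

8

Group the elements of G by the cyclic subgroup they generate; each cyclic subgroup of order d accounts for φ(d) elements.
Cyclic subgroups by order — order 1: 1; order 2: 3; order 3: 1; order 6: 3.
Total: 8.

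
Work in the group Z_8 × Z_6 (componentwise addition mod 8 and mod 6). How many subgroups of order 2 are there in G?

3

|G| = 48 and 2 | 48, so subgroups of order 2 are possible by Lagrange.
The subgroups of order 2 are: {(0,0), (0,3)}; {(0,0), (4,0)}; {(0,0), (4,3)}.
So G has 3 subgroups of order 2.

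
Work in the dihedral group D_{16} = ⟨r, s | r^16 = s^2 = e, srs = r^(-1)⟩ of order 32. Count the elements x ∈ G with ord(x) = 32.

0

No element of G has order 32 (even though 32 | 32).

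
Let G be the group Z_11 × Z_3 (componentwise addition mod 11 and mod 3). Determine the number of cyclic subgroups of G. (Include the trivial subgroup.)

Group the elements of G by the cyclic subgroup they generate; each cyclic subgroup of order d accounts for φ(d) elements.
Cyclic subgroups by order — order 1: 1; order 3: 1; order 11: 1; order 33: 1.
Total: 4.

4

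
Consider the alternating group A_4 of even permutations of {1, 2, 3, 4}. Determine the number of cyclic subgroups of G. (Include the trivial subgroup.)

8

Each element a generates a cyclic subgroup ⟨a⟩; distinct elements may generate the same one (a cyclic group of order d has φ(d) generators).
Cyclic subgroups by order — order 1: 1; order 2: 3; order 3: 4.
Total: 8.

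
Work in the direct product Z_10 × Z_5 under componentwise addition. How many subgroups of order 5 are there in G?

6

|G| = 50 and 5 | 50, so subgroups of order 5 are possible by Lagrange.
The subgroups of order 5 are: {(0,0), (0,1), (0,2), (0,3), (0,4)}; {(0,0), (2,0), (4,0), (6,0), (8,0)}; {(0,0), (2,1), (4,2), (6,3), (8,4)}; {(0,0), (2,2), (4,4), (6,1), (8,3)}; … (6 in all).
So G has 6 subgroups of order 5.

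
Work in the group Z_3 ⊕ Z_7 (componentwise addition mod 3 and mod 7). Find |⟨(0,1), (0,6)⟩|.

7

|⟨(0,1)⟩| = 7 and |⟨(0,6)⟩| = 7, so |H| is a multiple of lcm(7, 7) = 7 and divides |G| = 21.
Closing under the operation: H = {(0,0), (0,1), (0,2), (0,3), (0,4), (0,5), (0,6)}, so |H| = 7.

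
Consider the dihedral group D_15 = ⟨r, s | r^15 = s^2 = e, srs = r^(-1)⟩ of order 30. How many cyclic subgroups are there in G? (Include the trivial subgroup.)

19

Each element a generates a cyclic subgroup ⟨a⟩; distinct elements may generate the same one (a cyclic group of order d has φ(d) generators).
Cyclic subgroups by order — order 1: 1; order 2: 15; order 3: 1; order 5: 1; order 15: 1.
Total: 19.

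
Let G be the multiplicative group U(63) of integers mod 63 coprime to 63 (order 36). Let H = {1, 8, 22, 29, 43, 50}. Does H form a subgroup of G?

Yes

|H| = 6 divides |G| = 36, consistent with Lagrange.
H contains the identity, every element's inverse is in H, and H is closed under ·: it is a subgroup.
In fact H = ⟨50⟩.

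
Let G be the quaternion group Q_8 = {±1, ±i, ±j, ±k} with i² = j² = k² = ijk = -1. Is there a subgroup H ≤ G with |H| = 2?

Yes

2 | 8. A subgroup of order 2 is {1, -1}.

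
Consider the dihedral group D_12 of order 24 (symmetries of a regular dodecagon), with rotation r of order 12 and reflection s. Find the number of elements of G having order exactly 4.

2

The elements of order 4 are: r^3, r^9.
That's 2.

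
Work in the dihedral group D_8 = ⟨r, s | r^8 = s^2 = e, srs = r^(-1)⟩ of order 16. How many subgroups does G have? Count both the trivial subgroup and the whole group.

19

|G| = 16, so by Lagrange every subgroup order divides 16. Divisors: 1, 2, 4, 8, 16.
Subgroups by order — order 1: 1; order 2: 9; order 4: 5; order 8: 3; order 16: 1.
Total: 1 + 9 + 5 + 3 + 1 = 19.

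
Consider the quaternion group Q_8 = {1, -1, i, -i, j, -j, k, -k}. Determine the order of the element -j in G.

4

Computing powers of -j: the smallest k with (-j)^k = e is k = 4.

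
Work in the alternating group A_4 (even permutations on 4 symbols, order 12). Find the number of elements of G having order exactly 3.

8

The elements of order 3 are: (2 3 4), (2 4 3), (1 2 3), (1 2 4), (1 3 2), (1 3 4), (1 4 2), (1 4 3).
That's 8.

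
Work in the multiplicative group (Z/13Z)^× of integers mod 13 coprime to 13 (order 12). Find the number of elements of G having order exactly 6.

2

The elements of order 6 are: 4, 10.
That's 2.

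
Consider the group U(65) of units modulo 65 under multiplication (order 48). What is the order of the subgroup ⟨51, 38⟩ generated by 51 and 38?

8

|⟨51⟩| = 2 and |⟨38⟩| = 4, so |H| is a multiple of lcm(2, 4) = 4 and divides |G| = 48.
Closing under the operation: H = {1, 12, 14, 27, 38, 51, 53, 64}, so |H| = 8.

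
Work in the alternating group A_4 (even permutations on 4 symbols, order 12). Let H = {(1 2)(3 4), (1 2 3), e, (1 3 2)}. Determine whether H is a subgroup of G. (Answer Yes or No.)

No

Closure fails: (1 3 2) ∘ (1 2)(3 4) = (2 3 4) ∉ H. So H is not a subgroup.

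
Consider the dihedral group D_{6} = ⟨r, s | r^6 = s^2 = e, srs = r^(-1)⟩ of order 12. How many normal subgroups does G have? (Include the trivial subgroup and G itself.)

7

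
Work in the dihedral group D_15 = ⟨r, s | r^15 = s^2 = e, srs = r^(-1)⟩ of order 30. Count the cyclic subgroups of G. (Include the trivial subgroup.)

19

Each element a generates a cyclic subgroup ⟨a⟩; distinct elements may generate the same one (a cyclic group of order d has φ(d) generators).
Cyclic subgroups by order — order 1: 1; order 2: 15; order 3: 1; order 5: 1; order 15: 1.
Total: 19.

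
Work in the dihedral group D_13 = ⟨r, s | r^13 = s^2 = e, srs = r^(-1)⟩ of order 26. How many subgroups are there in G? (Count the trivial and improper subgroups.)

|G| = 26, so by Lagrange every subgroup order divides 26. Divisors: 1, 2, 13, 26.
Subgroups by order — order 1: 1; order 2: 13; order 13: 1; order 26: 1.
Total: 1 + 13 + 1 + 1 = 16.

16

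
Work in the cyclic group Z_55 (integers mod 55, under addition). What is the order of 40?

11

In Z_55, the order of an element a is n/gcd(a, n).
gcd(40, 55) = 5, so |⟨40⟩| = 55/5 = 11.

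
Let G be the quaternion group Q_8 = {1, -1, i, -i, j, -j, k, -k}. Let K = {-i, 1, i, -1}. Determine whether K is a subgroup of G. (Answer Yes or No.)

|K| = 4 divides |G| = 8, consistent with Lagrange.
K contains the identity, every element's inverse is in K, and K is closed under ·: it is a subgroup.
In fact K = ⟨-i⟩.

Yes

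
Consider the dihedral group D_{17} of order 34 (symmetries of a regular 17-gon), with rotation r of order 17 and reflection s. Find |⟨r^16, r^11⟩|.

17

|⟨r^16⟩| = 17 and |⟨r^11⟩| = 17, so |H| is a multiple of lcm(17, 17) = 17 and divides |G| = 34.
Closing under the operation: H = {e, r, r^2, r^3, r^4, r^5, r^6, r^7, r^8, r^9, r^10, r^11, r^12, r^13, r^14, r^15, r^16}, so |H| = 17.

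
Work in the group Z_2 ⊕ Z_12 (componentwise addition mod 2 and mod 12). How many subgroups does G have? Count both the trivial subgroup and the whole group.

16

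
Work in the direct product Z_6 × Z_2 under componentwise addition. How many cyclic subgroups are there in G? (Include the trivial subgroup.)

Group the elements of G by the cyclic subgroup they generate; each cyclic subgroup of order d accounts for φ(d) elements.
Cyclic subgroups by order — order 1: 1; order 2: 3; order 3: 1; order 6: 3.
Total: 8.

8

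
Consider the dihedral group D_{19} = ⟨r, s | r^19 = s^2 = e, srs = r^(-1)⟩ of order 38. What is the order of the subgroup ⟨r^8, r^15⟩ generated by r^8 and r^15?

|⟨r^8⟩| = 19 and |⟨r^15⟩| = 19, so |H| is a multiple of lcm(19, 19) = 19 and divides |G| = 38.
Closing under the operation: H = {e, r, r^2, r^3, r^4, r^5, r^6, r^7, r^8, r^9, r^10, r^11, r^12, r^13, r^14, r^15, r^16, r^17, r^18}, so |H| = 19.

19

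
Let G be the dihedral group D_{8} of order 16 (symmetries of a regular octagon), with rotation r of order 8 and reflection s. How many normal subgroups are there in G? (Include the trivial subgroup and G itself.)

7

G has 19 subgroups. Checking conjugation-invariance by order — order 1: 1/1 normal; order 2: 1/9 normal; order 4: 1/5 normal; order 8: 3/3 normal; order 16: 1/1 normal.
Total normal subgroups: 7.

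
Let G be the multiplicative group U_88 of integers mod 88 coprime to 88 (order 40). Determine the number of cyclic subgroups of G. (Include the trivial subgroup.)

16

Group the elements of G by the cyclic subgroup they generate; each cyclic subgroup of order d accounts for φ(d) elements.
Cyclic subgroups by order — order 1: 1; order 2: 7; order 5: 1; order 10: 7.
Total: 16.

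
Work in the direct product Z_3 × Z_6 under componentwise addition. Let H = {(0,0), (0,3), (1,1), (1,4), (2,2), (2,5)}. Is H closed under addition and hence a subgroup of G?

Yes

|H| = 6 divides |G| = 18, consistent with Lagrange.
H contains the identity, every element's inverse is in H, and H is closed under +: it is a subgroup.
In fact H = ⟨(2,5)⟩.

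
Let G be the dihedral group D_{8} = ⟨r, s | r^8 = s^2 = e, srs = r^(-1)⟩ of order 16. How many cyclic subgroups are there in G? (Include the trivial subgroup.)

12

Each element a generates a cyclic subgroup ⟨a⟩; distinct elements may generate the same one (a cyclic group of order d has φ(d) generators).
Cyclic subgroups by order — order 1: 1; order 2: 9; order 4: 1; order 8: 1.
Total: 12.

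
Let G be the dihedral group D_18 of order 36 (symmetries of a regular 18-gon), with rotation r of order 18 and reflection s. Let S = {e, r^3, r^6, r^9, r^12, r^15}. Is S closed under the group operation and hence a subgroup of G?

|S| = 6 divides |G| = 36, consistent with Lagrange.
S contains the identity, every element's inverse is in S, and S is closed under ·: it is a subgroup.
In fact S = ⟨r^15⟩.

Yes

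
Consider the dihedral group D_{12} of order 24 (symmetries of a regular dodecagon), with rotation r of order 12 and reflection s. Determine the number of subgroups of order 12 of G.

3

|G| = 24 and 12 | 24, so subgroups of order 12 are possible by Lagrange.
The subgroups of order 12 are: {e, r, r^2, r^3, r^4, r^5, r^6, r^7, r^8, r^9, r^10, r^11}; {e, r^2, r^4, r^6, r^8, r^10, s, r^2s, r^4s, r^6s, r^8s, r^10s}; {e, r^2, r^4, r^6, r^8, r^10, rs, r^3s, r^5s, r^7s, r^9s, r^11s}.
So G has 3 subgroups of order 12.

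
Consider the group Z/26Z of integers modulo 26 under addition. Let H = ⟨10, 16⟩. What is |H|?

13

|⟨10⟩| = 13 and |⟨16⟩| = 13, so |H| is a multiple of lcm(13, 13) = 13 and divides |G| = 26.
Closing under the operation: H = {0, 2, 4, 6, 8, 10, 12, 14, 16, 18, 20, 22, 24}, so |H| = 13.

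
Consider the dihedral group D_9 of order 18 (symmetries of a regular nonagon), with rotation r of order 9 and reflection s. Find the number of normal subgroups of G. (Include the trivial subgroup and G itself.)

G has 16 subgroups. Checking conjugation-invariance by order — order 1: 1/1 normal; order 2: 0/9 normal; order 3: 1/1 normal; order 6: 0/3 normal; order 9: 1/1 normal; order 18: 1/1 normal.
Total normal subgroups: 4.

4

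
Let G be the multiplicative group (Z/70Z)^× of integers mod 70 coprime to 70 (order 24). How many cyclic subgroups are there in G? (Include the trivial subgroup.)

12

A cyclic subgroup of order d is generated by each of its φ(d) elements of order d, so the cyclic subgroups of order d number (#elements of order d)/φ(d).
Cyclic subgroups by order — order 1: 1; order 2: 3; order 3: 1; order 4: 2; order 6: 3; order 12: 2.
Total: 12.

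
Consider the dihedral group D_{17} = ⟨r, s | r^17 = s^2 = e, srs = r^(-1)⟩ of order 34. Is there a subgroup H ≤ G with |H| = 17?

Yes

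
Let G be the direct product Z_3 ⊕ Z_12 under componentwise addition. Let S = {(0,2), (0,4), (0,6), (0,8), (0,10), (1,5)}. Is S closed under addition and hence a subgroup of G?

The identity (0,0) ∉ S, so S is not a subgroup.

No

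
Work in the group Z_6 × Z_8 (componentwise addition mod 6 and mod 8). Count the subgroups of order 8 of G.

|G| = 48 and 8 | 48, so subgroups of order 8 are possible by Lagrange.
The subgroups of order 8 are: {(0,0), (0,1), (0,2), (0,3), (0,4), (0,5), (0,6), (0,7)}; {(0,0), (0,2), (0,4), (0,6), (3,0), (3,2), (3,4), (3,6)}; {(0,0), (0,2), (0,4), (0,6), (3,1), (3,3), (3,5), (3,7)}.
So G has 3 subgroups of order 8.

3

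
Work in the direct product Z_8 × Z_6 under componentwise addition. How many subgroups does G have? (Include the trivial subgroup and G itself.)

22

|G| = 48, so by Lagrange every subgroup order divides 48. Divisors: 1, 2, 3, 4, 6, 8, 12, 16, 24, 48.
Subgroups by order — order 1: 1; order 2: 3; order 3: 1; order 4: 3; order 6: 3; order 8: 3; order 12: 3; order 16: 1; order 24: 3; order 48: 1.
Total: 1 + 3 + 1 + 3 + 3 + 3 + 3 + 1 + 3 + 1 = 22.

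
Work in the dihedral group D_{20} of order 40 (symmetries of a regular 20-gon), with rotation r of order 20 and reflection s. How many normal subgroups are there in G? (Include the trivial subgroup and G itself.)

G has 48 subgroups. Checking conjugation-invariance by order — order 1: 1/1 normal; order 2: 1/21 normal; order 4: 1/11 normal; order 5: 1/1 normal; order 8: 0/5 normal; order 10: 1/5 normal; order 20: 3/3 normal; order 40: 1/1 normal.
Total normal subgroups: 9.

9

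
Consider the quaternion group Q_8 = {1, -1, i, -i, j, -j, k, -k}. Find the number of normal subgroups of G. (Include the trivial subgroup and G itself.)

G has 6 subgroups. Checking conjugation-invariance by order — order 1: 1/1 normal; order 2: 1/1 normal; order 4: 3/3 normal; order 8: 1/1 normal.
Total normal subgroups: 6.

6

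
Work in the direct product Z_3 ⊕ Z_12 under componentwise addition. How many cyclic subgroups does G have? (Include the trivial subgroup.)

Each element a generates a cyclic subgroup ⟨a⟩; distinct elements may generate the same one (a cyclic group of order d has φ(d) generators).
Cyclic subgroups by order — order 1: 1; order 2: 1; order 3: 4; order 4: 1; order 6: 4; order 12: 4.
Total: 15.

15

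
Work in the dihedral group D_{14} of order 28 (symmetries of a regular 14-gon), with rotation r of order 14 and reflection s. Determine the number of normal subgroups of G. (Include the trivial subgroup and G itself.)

7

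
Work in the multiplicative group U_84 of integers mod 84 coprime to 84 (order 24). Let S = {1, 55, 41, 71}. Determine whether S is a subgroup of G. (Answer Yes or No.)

Yes

|S| = 4 divides |G| = 24, consistent with Lagrange.
S contains the identity, every element's inverse is in S, and S is closed under ·: it is a subgroup.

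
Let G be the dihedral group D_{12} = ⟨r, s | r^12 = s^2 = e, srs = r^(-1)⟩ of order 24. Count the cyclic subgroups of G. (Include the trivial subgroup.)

Each element a generates a cyclic subgroup ⟨a⟩; distinct elements may generate the same one (a cyclic group of order d has φ(d) generators).
Cyclic subgroups by order — order 1: 1; order 2: 13; order 3: 1; order 4: 1; order 6: 1; order 12: 1.
Total: 18.

18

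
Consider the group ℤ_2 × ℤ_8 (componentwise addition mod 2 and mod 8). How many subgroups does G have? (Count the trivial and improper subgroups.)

|G| = 16, so by Lagrange every subgroup order divides 16. Divisors: 1, 2, 4, 8, 16.
Subgroups by order — order 1: 1; order 2: 3; order 4: 3; order 8: 3; order 16: 1.
Total: 1 + 3 + 3 + 3 + 1 = 11.

11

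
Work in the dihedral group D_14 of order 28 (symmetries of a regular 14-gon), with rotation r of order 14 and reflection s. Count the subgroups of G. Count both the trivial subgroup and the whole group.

28

|G| = 28, so by Lagrange every subgroup order divides 28. Divisors: 1, 2, 4, 7, 14, 28.
Subgroups by order — order 1: 1; order 2: 15; order 4: 7; order 7: 1; order 14: 3; order 28: 1.
Total: 1 + 15 + 7 + 1 + 3 + 1 = 28.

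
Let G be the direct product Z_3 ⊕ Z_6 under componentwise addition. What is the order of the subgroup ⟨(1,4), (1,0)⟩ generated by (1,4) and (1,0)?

9

|⟨(1,4)⟩| = 3 and |⟨(1,0)⟩| = 3, so |H| is a multiple of lcm(3, 3) = 3 and divides |G| = 18.
Closing under the operation: H = {(0,0), (0,2), (0,4), (1,0), (1,2), (1,4), (2,0), (2,2), (2,4)}, so |H| = 9.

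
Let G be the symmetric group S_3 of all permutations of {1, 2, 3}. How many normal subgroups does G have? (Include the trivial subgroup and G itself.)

G has 6 subgroups. Checking conjugation-invariance by order — order 1: 1/1 normal; order 2: 0/3 normal; order 3: 1/1 normal; order 6: 1/1 normal.
Total normal subgroups: 3.

3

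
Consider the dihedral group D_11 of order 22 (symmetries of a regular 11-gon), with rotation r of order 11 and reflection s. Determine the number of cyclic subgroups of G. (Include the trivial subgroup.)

Group the elements of G by the cyclic subgroup they generate; each cyclic subgroup of order d accounts for φ(d) elements.
Cyclic subgroups by order — order 1: 1; order 2: 11; order 11: 1.
Total: 13.

13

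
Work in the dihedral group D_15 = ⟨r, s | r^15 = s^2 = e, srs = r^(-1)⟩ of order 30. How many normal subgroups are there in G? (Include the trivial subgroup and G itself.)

G has 28 subgroups. Checking conjugation-invariance by order — order 1: 1/1 normal; order 2: 0/15 normal; order 3: 1/1 normal; order 5: 1/1 normal; order 6: 0/5 normal; order 10: 0/3 normal; order 15: 1/1 normal; order 30: 1/1 normal.
Total normal subgroups: 5.

5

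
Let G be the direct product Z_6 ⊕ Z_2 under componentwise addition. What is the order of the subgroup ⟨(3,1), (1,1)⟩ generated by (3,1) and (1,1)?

|⟨(3,1)⟩| = 2 and |⟨(1,1)⟩| = 6, so |H| is a multiple of lcm(2, 6) = 6 and divides |G| = 12.
Closing under the operation: H = {(0,0), (1,1), (2,0), (3,1), (4,0), (5,1)}, so |H| = 6.

6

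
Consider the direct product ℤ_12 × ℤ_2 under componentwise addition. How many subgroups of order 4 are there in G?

3

|G| = 24 and 4 | 24, so subgroups of order 4 are possible by Lagrange.
The subgroups of order 4 are: {(0,0), (0,1), (6,0), (6,1)}; {(0,0), (3,0), (6,0), (9,0)}; {(0,0), (3,1), (6,0), (9,1)}.
So G has 3 subgroups of order 4.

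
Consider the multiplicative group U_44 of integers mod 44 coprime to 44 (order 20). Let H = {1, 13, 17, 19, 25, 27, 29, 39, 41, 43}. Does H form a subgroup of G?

39 ∈ H but its inverse 35 ∉ H, so H is not a subgroup.

No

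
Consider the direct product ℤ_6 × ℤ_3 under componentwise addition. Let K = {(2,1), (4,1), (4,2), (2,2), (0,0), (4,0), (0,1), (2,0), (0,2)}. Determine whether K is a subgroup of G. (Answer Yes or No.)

Yes

|K| = 9 divides |G| = 18, consistent with Lagrange.
K contains the identity, every element's inverse is in K, and K is closed under +: it is a subgroup.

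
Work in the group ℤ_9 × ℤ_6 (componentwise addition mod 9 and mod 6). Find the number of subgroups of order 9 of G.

|G| = 54 and 9 | 54, so subgroups of order 9 are possible by Lagrange.
The subgroups of order 9 are: {(0,0), (0,2), (0,4), (3,0), (3,2), (3,4), (6,0), (6,2), (6,4)}; {(0,0), (1,0), (2,0), (3,0), (4,0), (5,0), (6,0), (7,0), (8,0)}; {(0,0), (1,2), (2,4), (3,0), (4,2), (5,4), (6,0), (7,2), (8,4)}; {(0,0), (1,4), (2,2), (3,0), (4,4), (5,2), (6,0), (7,4), (8,2)}.
So G has 4 subgroups of order 9.

4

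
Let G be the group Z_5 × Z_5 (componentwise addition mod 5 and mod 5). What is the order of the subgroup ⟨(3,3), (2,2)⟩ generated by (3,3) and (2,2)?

|⟨(3,3)⟩| = 5 and |⟨(2,2)⟩| = 5, so |H| is a multiple of lcm(5, 5) = 5 and divides |G| = 25.
Closing under the operation: H = {(0,0), (1,1), (2,2), (3,3), (4,4)}, so |H| = 5.

5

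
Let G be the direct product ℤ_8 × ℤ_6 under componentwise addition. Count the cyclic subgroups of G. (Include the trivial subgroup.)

16

A cyclic subgroup of order d is generated by each of its φ(d) elements of order d, so the cyclic subgroups of order d number (#elements of order d)/φ(d).
Cyclic subgroups by order — order 1: 1; order 2: 3; order 3: 1; order 4: 2; order 6: 3; order 8: 2; order 12: 2; order 24: 2.
Total: 16.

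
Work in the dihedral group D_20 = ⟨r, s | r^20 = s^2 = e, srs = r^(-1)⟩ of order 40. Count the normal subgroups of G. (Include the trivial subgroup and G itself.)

9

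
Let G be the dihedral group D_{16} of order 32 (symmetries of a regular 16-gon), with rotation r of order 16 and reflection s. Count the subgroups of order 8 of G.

5

|G| = 32 and 8 | 32, so subgroups of order 8 are possible by Lagrange.
The subgroups of order 8 are: {e, r^2, r^4, r^6, r^8, r^10, r^12, r^14}; {e, r^4, r^8, r^12, r^2s, r^6s, r^10s, r^14s}; {e, r^4, r^8, r^12, r^3s, r^7s, r^11s, r^15s}; {e, r^4, r^8, r^12, s, r^4s, r^8s, r^12s}; … (5 in all).
So G has 5 subgroups of order 8.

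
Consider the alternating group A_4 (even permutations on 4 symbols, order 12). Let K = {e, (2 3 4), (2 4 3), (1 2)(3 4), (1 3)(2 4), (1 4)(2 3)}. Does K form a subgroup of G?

No

Closure fails: (2 4 3) ∘ (1 2)(3 4) = (1 4 2) ∉ K. So K is not a subgroup.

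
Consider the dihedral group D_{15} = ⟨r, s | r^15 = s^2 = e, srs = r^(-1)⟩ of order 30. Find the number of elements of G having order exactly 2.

Enumerating element orders in G gives 15 elements of order 2.

15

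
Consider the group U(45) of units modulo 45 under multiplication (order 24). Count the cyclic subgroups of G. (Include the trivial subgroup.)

12

Each element a generates a cyclic subgroup ⟨a⟩; distinct elements may generate the same one (a cyclic group of order d has φ(d) generators).
Cyclic subgroups by order — order 1: 1; order 2: 3; order 3: 1; order 4: 2; order 6: 3; order 12: 2.
Total: 12.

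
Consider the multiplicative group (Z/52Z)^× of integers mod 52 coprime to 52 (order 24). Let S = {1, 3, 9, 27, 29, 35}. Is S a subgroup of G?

Yes

|S| = 6 divides |G| = 24, consistent with Lagrange.
S contains the identity, every element's inverse is in S, and S is closed under ·: it is a subgroup.
In fact S = ⟨3⟩.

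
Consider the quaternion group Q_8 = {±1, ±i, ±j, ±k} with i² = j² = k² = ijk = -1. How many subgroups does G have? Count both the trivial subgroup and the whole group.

6

|G| = 8, so by Lagrange every subgroup order divides 8. Divisors: 1, 2, 4, 8.
Subgroups by order — order 1: 1; order 2: 1; order 4: 3; order 8: 1.
Total: 1 + 1 + 3 + 1 = 6.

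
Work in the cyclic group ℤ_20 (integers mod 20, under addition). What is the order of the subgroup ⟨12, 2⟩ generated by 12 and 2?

|⟨12⟩| = 5 and |⟨2⟩| = 10, so |H| is a multiple of lcm(5, 10) = 10 and divides |G| = 20.
Closing under the operation: H = {0, 2, 4, 6, 8, 10, 12, 14, 16, 18}, so |H| = 10.

10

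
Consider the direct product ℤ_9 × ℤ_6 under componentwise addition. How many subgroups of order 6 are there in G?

|G| = 54 and 6 | 54, so subgroups of order 6 are possible by Lagrange.
The subgroups of order 6 are: {(0,0), (0,1), (0,2), (0,3), (0,4), (0,5)}; {(0,0), (0,3), (3,0), (3,3), (6,0), (6,3)}; {(0,0), (0,3), (3,1), (3,4), (6,2), (6,5)}; {(0,0), (0,3), (3,2), (3,5), (6,1), (6,4)}.
So G has 4 subgroups of order 6.

4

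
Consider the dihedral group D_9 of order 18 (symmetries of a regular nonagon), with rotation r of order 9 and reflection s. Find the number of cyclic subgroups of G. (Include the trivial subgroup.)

12

A cyclic subgroup of order d is generated by each of its φ(d) elements of order d, so the cyclic subgroups of order d number (#elements of order d)/φ(d).
Cyclic subgroups by order — order 1: 1; order 2: 9; order 3: 1; order 9: 1.
Total: 12.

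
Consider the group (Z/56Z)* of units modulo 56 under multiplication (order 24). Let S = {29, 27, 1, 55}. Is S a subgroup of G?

|S| = 4 divides |G| = 24, consistent with Lagrange.
S contains the identity, every element's inverse is in S, and S is closed under ·: it is a subgroup.

Yes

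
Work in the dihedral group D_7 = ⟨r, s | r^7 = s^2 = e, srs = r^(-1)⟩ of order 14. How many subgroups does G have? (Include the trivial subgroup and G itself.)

10

|G| = 14, so by Lagrange every subgroup order divides 14. Divisors: 1, 2, 7, 14.
Subgroups by order — order 1: 1; order 2: 7; order 7: 1; order 14: 1.
Total: 1 + 7 + 1 + 1 = 10.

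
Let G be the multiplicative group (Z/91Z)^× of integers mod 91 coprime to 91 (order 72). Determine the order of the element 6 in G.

12

Compute successive powers of 6 mod 91: 6, 36, 34, 22, 41, 64, 20, 29, …; 6^12 ≡ 1 (mod 91).
So |⟨6⟩| = 12.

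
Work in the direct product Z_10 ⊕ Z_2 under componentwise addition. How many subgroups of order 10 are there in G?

3

|G| = 20 and 10 | 20, so subgroups of order 10 are possible by Lagrange.
The subgroups of order 10 are: {(0,0), (0,1), (2,0), (2,1), (4,0), (4,1), (6,0), (6,1), (8,0), (8,1)}; {(0,0), (1,0), (2,0), (3,0), (4,0), (5,0), (6,0), (7,0), (8,0), (9,0)}; {(0,0), (1,1), (2,0), (3,1), (4,0), (5,1), (6,0), (7,1), (8,0), (9,1)}.
So G has 3 subgroups of order 10.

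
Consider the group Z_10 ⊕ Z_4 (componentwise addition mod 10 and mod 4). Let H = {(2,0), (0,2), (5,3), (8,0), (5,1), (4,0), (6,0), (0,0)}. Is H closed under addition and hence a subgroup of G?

No

Closure fails: (4,0) + (5,1) = (9,1) ∉ H. So H is not a subgroup.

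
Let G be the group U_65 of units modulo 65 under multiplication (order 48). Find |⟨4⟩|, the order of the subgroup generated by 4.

Compute successive powers of 4 mod 65: 4, 16, 64, 61, 49, 1; 4^6 ≡ 1 (mod 65).
So |⟨4⟩| = 6.

6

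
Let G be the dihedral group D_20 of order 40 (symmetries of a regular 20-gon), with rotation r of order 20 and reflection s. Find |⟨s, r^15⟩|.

|⟨s⟩| = 2 and |⟨r^15⟩| = 4, so |H| is a multiple of lcm(2, 4) = 4 and divides |G| = 40.
Closing under the operation: H = {e, r^5, r^10, r^15, s, r^5s, r^10s, r^15s}, so |H| = 8.

8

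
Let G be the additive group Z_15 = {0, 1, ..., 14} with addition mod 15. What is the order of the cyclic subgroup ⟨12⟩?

In Z_15, the order of an element a is n/gcd(a, n).
gcd(12, 15) = 3, so |⟨12⟩| = 15/3 = 5.

5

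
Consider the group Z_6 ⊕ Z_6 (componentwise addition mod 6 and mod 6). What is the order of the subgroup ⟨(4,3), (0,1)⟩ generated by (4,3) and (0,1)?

18

|⟨(4,3)⟩| = 6 and |⟨(0,1)⟩| = 6, so |H| is a multiple of lcm(6, 6) = 6 and divides |G| = 36.
Closing under the operation: H = {(0,0), (0,1), (0,2), (0,3), (0,4), (0,5), (2,0), (2,1), (2,2), (2,3), (2,4), (2,5), (4,0), (4,1), (4,2), (4,3), (4,4), (4,5)}, so |H| = 18.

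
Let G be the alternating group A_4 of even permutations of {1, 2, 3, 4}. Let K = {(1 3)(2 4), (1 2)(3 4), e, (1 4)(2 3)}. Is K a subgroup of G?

|K| = 4 divides |G| = 12, consistent with Lagrange.
K contains the identity, every element's inverse is in K, and K is closed under ∘: it is a subgroup.

Yes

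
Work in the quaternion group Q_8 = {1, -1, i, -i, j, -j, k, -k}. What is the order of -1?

2

Computing powers of -1: the smallest k with (-1)^k = e is k = 2.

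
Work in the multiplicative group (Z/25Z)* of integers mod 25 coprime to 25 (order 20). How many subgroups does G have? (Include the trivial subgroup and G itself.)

|G| = 20, so by Lagrange every subgroup order divides 20. Divisors: 1, 2, 4, 5, 10, 20.
Subgroups by order — order 1: 1; order 2: 1; order 4: 1; order 5: 1; order 10: 1; order 20: 1.
Total: 1 + 1 + 1 + 1 + 1 + 1 = 6.

6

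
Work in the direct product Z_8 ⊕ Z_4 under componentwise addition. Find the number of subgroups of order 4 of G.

|G| = 32 and 4 | 32, so subgroups of order 4 are possible by Lagrange.
The subgroups of order 4 are: {(0,0), (0,1), (0,2), (0,3)}; {(0,0), (0,2), (4,0), (4,2)}; {(0,0), (0,2), (4,1), (4,3)}; {(0,0), (2,0), (4,0), (6,0)}; … (7 in all).
So G has 7 subgroups of order 4.

7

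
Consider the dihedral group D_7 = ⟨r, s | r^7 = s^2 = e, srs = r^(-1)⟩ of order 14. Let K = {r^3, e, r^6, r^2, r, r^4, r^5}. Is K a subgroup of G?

Yes

|K| = 7 divides |G| = 14, consistent with Lagrange.
K contains the identity, every element's inverse is in K, and K is closed under ·: it is a subgroup.
In fact K = ⟨r^4⟩.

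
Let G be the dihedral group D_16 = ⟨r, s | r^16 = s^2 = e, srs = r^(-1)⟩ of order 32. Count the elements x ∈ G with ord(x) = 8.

4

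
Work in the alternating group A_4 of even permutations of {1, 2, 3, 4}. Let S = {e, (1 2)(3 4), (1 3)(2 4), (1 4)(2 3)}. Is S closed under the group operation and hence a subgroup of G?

Yes

|S| = 4 divides |G| = 12, consistent with Lagrange.
S contains the identity, every element's inverse is in S, and S is closed under ∘: it is a subgroup.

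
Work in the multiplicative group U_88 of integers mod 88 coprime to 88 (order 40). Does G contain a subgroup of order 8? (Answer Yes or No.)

8 | 40. A subgroup of order 8 is {1, 21, 23, 43, 45, 65, 67, 87}.

Yes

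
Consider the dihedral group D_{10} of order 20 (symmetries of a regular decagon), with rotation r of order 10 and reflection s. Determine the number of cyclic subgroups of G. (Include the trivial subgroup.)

14

A cyclic subgroup of order d is generated by each of its φ(d) elements of order d, so the cyclic subgroups of order d number (#elements of order d)/φ(d).
Cyclic subgroups by order — order 1: 1; order 2: 11; order 5: 1; order 10: 1.
Total: 14.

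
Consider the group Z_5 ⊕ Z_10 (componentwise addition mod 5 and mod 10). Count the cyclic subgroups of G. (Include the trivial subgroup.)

14

A cyclic subgroup of order d is generated by each of its φ(d) elements of order d, so the cyclic subgroups of order d number (#elements of order d)/φ(d).
Cyclic subgroups by order — order 1: 1; order 2: 1; order 5: 6; order 10: 6.
Total: 14.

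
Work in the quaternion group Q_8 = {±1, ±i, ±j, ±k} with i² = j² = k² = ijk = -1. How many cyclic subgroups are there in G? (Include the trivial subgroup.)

Each element a generates a cyclic subgroup ⟨a⟩; distinct elements may generate the same one (a cyclic group of order d has φ(d) generators).
Cyclic subgroups by order — order 1: 1; order 2: 1; order 4: 3.
Total: 5.

5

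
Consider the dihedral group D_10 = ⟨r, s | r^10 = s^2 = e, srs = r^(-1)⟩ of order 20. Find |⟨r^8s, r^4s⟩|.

10

|⟨r^8s⟩| = 2 and |⟨r^4s⟩| = 2, so |H| is a multiple of lcm(2, 2) = 2 and divides |G| = 20.
Closing under the operation: H = {e, r^2, r^4, r^6, r^8, s, r^2s, r^4s, r^6s, r^8s}, so |H| = 10.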